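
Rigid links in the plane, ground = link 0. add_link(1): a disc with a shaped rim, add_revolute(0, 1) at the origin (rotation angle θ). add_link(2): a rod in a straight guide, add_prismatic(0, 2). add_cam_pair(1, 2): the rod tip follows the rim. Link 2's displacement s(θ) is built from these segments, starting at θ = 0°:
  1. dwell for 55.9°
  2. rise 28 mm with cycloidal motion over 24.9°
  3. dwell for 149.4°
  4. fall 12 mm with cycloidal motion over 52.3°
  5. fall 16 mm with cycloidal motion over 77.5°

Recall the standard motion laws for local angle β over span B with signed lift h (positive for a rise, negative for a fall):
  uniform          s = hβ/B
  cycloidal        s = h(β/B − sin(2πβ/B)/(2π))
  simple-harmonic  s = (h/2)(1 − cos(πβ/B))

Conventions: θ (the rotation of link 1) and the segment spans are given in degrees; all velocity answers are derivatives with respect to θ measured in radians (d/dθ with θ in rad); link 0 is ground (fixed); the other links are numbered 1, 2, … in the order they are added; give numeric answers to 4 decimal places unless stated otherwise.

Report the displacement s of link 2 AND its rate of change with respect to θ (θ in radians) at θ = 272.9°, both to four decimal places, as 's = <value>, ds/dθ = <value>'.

segment 1 (0° to 55.9°, dwell): s unchanged at 0.0000
segment 2 (55.9° to 80.8°, cycloidal, h = 28) is passed completely: s = 0.0000 + (28) = 28.0000
segment 3 (80.8° to 230.2°, dwell): s unchanged at 28.0000
θ = 272.9° falls in segment 4 (230.2° to 282.5°, cycloidal, h = -12): β = 272.9 − 230.2 = 42.7°, B = 52.3°; Δs = -12·(0.8164 − sin(2π·0.8164)/(2π)) = -11.5432; s = 28.0000 − 11.5432 = 16.4568
velocity in seg [230.2°–282.5°] (cycloidal), θ in radians: β = 42.7° = 0.7453 rad, B = 52.3° = 0.9128 rad; ds/dθ = (h/B)(1 − cos(2πβ/B)) = ((-12)/0.9128)(1 − cos(2π·0.8164)) = -7.816032 mm/rad

s = 16.4568, ds/dθ = -7.8160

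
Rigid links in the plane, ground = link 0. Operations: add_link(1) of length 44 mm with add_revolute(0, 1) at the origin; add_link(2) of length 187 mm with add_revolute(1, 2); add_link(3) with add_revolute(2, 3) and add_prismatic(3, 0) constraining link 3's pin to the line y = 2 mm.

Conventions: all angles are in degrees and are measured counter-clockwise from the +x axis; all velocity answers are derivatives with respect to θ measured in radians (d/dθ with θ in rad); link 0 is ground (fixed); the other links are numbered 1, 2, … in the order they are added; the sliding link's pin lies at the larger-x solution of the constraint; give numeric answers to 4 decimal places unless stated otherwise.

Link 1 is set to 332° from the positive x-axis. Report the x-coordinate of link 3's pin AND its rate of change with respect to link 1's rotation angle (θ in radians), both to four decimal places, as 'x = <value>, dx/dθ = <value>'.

geometry: r = 44 mm, L = 187 mm, e = 2 mm
crank pin P = (r cos θ, r sin θ) = (38.849694, -20.656749)
h = r sin θ − e = -20.656749 − 2 = -22.656749
x = r cos θ + √(L² − h²) = 38.849694 + 185.622390 = 224.472084
dx/dθ = −r sin θ − h·r cos θ/√(L² − h²) (θ in radians; h = -22.656749) = 25.398675

x = 224.4721, dx/dθ = 25.3987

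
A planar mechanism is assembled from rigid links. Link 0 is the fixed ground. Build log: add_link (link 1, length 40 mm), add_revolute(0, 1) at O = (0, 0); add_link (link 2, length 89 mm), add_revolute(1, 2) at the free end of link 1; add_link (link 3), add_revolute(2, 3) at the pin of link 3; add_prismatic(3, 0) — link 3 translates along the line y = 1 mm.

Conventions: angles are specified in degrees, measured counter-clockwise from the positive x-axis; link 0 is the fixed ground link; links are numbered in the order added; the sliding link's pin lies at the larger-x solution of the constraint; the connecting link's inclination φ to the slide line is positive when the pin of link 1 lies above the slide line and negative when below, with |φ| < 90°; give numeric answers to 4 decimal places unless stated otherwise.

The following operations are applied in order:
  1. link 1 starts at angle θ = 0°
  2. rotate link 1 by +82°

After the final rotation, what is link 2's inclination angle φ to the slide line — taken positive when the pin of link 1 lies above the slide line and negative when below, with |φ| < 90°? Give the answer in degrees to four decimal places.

geometry: r = 40 mm, L = 89 mm, e = 1 mm; θ starts at 0°
rotate link 1 by +82°: θ ← 0° +82° = 82°
h = r sin θ − e = 39.610723 − 1 = 38.610723
sin φ = h / L = 38.610723 / 89 = 0.43382835
φ = arcsin(0.43382835) = 25.710763°

25.7108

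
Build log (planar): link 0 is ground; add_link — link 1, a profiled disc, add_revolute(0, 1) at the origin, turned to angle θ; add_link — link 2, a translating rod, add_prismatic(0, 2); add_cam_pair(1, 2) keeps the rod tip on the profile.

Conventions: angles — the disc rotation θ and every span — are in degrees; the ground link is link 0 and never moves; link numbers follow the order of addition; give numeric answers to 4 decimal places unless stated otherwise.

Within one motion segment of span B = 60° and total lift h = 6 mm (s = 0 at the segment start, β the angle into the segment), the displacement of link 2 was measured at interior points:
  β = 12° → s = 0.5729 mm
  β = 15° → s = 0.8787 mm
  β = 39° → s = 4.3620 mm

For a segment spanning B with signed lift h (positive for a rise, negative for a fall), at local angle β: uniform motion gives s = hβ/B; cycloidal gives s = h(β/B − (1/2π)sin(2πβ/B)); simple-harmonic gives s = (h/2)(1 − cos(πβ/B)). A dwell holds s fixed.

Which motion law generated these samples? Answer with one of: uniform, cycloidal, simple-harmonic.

candidates at β/B = r: uniform s = h·r (linear in β); cycloidal s = h·(r − sin(2πr)/(2π)); simple-harmonic s = (h/2)(1 − cos(πr))
β=12°: printed 0.5729 | uniform 1.2000, cycloidal 0.2918, simple-harmonic 0.5729
β=15°: printed 0.8787 | uniform 1.5000, cycloidal 0.5451, simple-harmonic 0.8787
β=39°: printed 4.3620 | uniform 3.9000, cycloidal 4.6726, simple-harmonic 4.3620
only one law matches every sample → simple-harmonic

simple-harmonic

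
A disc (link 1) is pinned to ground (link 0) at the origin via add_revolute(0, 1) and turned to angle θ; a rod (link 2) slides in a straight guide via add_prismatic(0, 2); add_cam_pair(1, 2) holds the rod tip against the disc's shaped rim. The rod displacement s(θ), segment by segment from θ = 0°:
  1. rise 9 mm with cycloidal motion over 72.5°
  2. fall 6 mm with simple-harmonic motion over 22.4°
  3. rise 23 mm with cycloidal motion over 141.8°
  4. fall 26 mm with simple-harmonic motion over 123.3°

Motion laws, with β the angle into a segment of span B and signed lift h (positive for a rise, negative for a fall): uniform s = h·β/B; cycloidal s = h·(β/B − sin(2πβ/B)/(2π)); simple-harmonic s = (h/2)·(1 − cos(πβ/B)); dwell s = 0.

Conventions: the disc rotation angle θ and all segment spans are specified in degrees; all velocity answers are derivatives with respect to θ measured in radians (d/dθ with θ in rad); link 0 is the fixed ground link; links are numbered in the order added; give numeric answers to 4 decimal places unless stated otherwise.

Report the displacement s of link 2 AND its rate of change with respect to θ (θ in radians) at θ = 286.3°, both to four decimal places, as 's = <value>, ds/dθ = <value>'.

segment 1 (0° to 72.5°, cycloidal, h = 9) is passed completely: s = 0.0000 + (9) = 9.0000
segment 2 (72.5° to 94.9°, simple-harmonic, h = -6) is passed completely: s = 9.0000 + (-6) = 3.0000
segment 3 (94.9° to 236.7°, cycloidal, h = 23) is passed completely: s = 3.0000 + (23) = 26.0000
θ = 286.3° falls in segment 4 (236.7° to 360°, simple-harmonic, h = -26): β = 286.3 − 236.7 = 49.6°, B = 123.3°; Δs = -26/2·(1 − cos(π·0.4023)) = -9.0711; s = 26.0000 − 9.0711 = 16.9289
velocity in seg [236.7°–360°] (simple-harmonic), θ in radians: β = 49.6° = 0.8657 rad, B = 123.3° = 2.1520 rad; ds/dθ = (πh/(2B)) sin(πβ/B) = (π·(-26)/(2·2.1520)) sin(π·0.4023) = -18.090627 mm/rad

s = 16.9289, ds/dθ = -18.0906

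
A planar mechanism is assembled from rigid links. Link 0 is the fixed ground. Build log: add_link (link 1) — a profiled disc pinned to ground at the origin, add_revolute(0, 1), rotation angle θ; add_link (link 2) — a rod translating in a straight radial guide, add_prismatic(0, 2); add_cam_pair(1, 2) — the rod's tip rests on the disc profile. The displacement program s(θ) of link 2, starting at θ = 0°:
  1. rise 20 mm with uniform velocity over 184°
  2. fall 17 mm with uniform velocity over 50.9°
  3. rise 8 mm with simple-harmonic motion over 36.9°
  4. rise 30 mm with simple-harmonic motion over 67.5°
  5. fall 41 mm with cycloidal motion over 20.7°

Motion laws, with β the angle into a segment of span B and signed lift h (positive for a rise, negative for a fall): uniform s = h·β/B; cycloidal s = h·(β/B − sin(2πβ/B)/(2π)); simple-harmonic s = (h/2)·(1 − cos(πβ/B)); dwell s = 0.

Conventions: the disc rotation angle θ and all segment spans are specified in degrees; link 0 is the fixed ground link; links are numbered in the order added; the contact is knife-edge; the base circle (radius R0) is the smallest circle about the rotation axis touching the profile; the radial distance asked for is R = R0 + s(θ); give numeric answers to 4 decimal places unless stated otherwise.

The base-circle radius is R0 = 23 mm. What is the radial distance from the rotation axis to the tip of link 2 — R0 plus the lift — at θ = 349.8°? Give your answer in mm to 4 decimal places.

seg 1 [0°–184°] uniform, h=20: full span → s += 20 → s = 20.0000
seg 2 [184°–234.9°] uniform, h=-17: full span → s += -17 → s = 3.0000
seg 3 [234.9°–271.8°] simple-harmonic, h=8: full span → s += 8 → s = 11.0000
seg 4 [271.8°–339.3°] simple-harmonic, h=30: full span → s += 30 → s = 41.0000
seg 5 [339.3°–360°] cycloidal, h=-41: θ=349.8° here. β=10.5, B=20.7. -41·(0.5072 − sin(2π·0.5072)/(2π)) = -21.0941 → s = 19.9059
R = R0 + s = 23 + 19.9059 = 42.9059

42.9059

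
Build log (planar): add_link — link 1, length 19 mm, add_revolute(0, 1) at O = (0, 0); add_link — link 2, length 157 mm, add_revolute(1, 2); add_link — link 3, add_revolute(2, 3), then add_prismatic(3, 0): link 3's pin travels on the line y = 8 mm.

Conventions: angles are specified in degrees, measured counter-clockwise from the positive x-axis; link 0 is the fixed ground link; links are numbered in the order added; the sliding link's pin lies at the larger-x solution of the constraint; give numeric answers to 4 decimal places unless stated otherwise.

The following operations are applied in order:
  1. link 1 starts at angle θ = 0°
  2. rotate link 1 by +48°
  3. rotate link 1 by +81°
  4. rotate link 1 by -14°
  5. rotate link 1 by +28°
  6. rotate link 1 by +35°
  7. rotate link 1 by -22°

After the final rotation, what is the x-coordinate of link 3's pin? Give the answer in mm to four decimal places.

geometry: r = 19 mm, L = 157 mm, e = 8 mm; θ starts at 0°
rotate link 1 by +48°: θ ← 0° +48° = 48°
rotate link 1 by +81°: θ ← 48° +81° = 129°
rotate link 1 by -14°: θ ← 129° -14° = 115°
rotate link 1 by +28°: θ ← 115° +28° = 143°
rotate link 1 by +35°: θ ← 143° +35° = 178°
rotate link 1 by -22°: θ ← 178° -22° = 156°
crank pin P = (r cos θ, r sin θ) = (-17.357364, 7.727996)
h = r sin θ − e = 7.727996 − 8 = -0.272004
x = r cos θ + √(L² − h²) = -17.357364 + 156.999764 = 139.642401

139.6424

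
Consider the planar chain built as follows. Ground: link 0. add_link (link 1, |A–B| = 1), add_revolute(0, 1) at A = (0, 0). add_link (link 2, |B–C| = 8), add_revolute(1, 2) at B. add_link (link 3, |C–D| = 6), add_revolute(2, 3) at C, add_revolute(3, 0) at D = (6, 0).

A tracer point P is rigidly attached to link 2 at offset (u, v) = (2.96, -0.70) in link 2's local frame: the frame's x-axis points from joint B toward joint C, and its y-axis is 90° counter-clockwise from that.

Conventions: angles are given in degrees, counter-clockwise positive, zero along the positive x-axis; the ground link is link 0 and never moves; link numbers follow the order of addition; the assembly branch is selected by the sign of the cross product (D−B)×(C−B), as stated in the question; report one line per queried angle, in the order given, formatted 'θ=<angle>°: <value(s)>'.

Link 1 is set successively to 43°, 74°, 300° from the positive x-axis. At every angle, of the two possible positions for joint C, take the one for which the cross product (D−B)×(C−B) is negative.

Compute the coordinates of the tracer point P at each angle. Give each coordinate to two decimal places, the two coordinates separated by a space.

A=(0,0), D=(6.00,0)
θ=43°: B = A + 1.00·(cos43°, sin43°) = (0.7314, 0.6820)
θ=43°: |BD| = 5.3126
θ=43°: circle(B,8.00) ∩ circle(D,6.00): a=5.2915, h=6.0000
θ=43°:   candidates: C₊=(6.7494,5.9530) cross=31.875; C₋=(5.2089,-5.9476) cross=-31.875
θ=43°:   branch - wants cross < 0 → take C=(5.2089,-5.9476) (cross=-31.875)
θ=43°: ex = (C−B)/|BC| = (0.5597,-0.8287); ey = (0.8287,0.5597)
θ=43°: P = B + 2.96·ex + -0.70·ey = (1.8079,-2.1627)
θ=74°: B = A + 1.00·(cos74°, sin74°) = (0.2756, 0.9613)
θ=74°: |BD| = 5.8045
θ=74°: circle(B,8.00) ∩ circle(D,6.00): a=5.3142, h=5.9799
θ=74°:   candidates: C₊=(6.5067,5.9786) cross=34.711; C₋=(4.5261,-5.8162) cross=-34.711
θ=74°:   branch - wants cross < 0 → take C=(4.5261,-5.8162) (cross=-34.711)
θ=74°: ex = (C−B)/|BC| = (0.5313,-0.8472); ey = (0.8472,0.5313)
θ=74°: P = B + 2.96·ex + -0.70·ey = (1.2553,-1.9183)
θ=300°: B = A + 1.00·(cos300°, sin300°) = (0.5000, -0.8660)
θ=300°: |BD| = 5.5678
θ=300°: circle(B,8.00) ∩ circle(D,6.00): a=5.2984, h=5.9939
θ=300°:   candidates: C₊=(4.8016,5.8791) cross=33.373; C₋=(6.6662,-5.9629) cross=-33.373
θ=300°:   branch - wants cross < 0 → take C=(6.6662,-5.9629) (cross=-33.373)
θ=300°: ex = (C−B)/|BC| = (0.7708,-0.6371); ey = (0.6371,0.7708)
θ=300°: P = B + 2.96·ex + -0.70·ey = (2.3355,-3.2914)

θ=43°: 1.81 -2.16
θ=74°: 1.26 -1.92
θ=300°: 2.34 -3.29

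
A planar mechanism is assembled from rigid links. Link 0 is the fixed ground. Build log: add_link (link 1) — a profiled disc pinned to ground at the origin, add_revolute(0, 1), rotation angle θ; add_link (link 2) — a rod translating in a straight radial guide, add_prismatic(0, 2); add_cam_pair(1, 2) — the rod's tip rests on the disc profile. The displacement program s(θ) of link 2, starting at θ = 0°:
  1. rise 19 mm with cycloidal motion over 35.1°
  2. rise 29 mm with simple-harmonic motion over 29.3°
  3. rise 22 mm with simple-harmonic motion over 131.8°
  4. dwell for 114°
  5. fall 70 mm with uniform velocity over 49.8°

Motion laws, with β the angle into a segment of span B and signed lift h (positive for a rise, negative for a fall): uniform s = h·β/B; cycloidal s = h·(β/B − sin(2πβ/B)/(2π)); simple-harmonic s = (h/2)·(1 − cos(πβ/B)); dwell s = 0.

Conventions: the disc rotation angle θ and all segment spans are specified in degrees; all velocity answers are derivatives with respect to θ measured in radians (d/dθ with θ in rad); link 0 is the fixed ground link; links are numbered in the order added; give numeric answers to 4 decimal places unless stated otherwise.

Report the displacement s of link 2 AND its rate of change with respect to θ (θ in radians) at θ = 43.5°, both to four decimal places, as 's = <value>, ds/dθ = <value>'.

seg 1 [0°–35.1°] cycloidal, h=19: full span → s += 19 → s = 19.0000
seg 2 [35.1°–64.4°] simple-harmonic, h=29: θ=43.5° here. β=8.4, B=29.3. 29/2·(1 − cos(π·0.2867)) = 5.4942 → s = 24.4942
velocity in seg [35.1°–64.4°] (simple-harmonic), θ in radians: β = 8.4° = 0.1466 rad, B = 29.3° = 0.5114 rad; ds/dθ = (πh/(2B)) sin(πβ/B) = (π·29/(2·0.5114)) sin(π·0.2867) = 69.814191 mm/rad

s = 24.4942, ds/dθ = 69.8142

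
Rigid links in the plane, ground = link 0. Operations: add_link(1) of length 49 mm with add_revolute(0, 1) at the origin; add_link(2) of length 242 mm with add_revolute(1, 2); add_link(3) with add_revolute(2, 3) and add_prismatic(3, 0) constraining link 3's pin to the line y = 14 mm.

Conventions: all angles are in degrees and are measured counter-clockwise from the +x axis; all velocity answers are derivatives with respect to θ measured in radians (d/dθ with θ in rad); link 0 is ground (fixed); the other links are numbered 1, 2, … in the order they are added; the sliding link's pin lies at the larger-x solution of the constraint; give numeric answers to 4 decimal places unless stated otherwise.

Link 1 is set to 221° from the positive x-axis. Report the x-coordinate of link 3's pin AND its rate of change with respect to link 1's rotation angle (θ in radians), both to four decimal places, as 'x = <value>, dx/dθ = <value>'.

geometry: r = 49 mm, L = 242 mm, e = 14 mm
crank pin P = (r cos θ, r sin θ) = (-36.980769, -32.146892)
h = r sin θ − e = -32.146892 − 14 = -46.146892
x = r cos θ + √(L² − h²) = -36.980769 + 237.559391 = 200.578622
dx/dθ = −r sin θ − h·r cos θ/√(L² − h²) (θ in radians; h = -46.146892) = 24.963225

x = 200.5786, dx/dθ = 24.9632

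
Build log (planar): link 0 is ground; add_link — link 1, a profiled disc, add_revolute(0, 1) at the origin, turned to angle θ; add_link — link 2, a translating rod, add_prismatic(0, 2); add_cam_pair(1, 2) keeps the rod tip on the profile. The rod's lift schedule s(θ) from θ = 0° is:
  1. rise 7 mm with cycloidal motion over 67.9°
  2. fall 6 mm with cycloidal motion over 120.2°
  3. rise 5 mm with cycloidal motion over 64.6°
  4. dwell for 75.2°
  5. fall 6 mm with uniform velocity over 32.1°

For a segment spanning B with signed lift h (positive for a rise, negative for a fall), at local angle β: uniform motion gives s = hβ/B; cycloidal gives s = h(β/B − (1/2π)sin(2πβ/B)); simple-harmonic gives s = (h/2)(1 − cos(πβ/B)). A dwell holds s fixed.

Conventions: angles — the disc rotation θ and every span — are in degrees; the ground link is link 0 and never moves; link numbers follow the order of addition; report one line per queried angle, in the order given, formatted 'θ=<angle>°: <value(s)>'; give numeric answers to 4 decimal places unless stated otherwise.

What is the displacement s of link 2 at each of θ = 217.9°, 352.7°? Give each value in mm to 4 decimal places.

seg 1 [0°–67.9°] cycloidal, h=7: full span → s += 7 → s = 7.0000
seg 2 [67.9°–188.1°] cycloidal, h=-6: full span → s += -6 → s = 1.0000
seg 3 [188.1°–252.7°] cycloidal, h=5: θ=217.9° here. β=29.8, B=64.6. 5·(0.4613 − sin(2π·0.4613)/(2π)) = 2.1149 → s = 3.1149
seg 3 [188.1°–252.7°] cycloidal, h=5: full span → s += 5 → s = 6.0000
seg 4 [252.7°–327.9°] dwell: s stays 6.0000
seg 5 [327.9°–360°] uniform, h=-6: θ=352.7° here. β=24.8, B=32.1. -6·24.8/32.1 = -4.6355 → s = 1.3645

θ=217.9°: 3.1149
θ=352.7°: 1.3645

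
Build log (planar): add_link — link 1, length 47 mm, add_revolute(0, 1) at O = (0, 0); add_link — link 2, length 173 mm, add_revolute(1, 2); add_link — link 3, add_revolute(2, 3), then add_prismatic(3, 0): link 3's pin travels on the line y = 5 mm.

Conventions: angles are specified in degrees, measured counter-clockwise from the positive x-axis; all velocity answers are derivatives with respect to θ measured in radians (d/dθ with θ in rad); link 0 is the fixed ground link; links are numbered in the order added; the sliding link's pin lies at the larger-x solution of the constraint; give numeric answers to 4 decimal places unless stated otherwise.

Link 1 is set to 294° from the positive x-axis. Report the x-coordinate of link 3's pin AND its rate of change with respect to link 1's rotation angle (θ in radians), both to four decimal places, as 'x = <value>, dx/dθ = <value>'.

geometry: r = 47 mm, L = 173 mm, e = 5 mm
crank pin P = (r cos θ, r sin θ) = (19.116622, -42.936637)
h = r sin θ − e = -42.936637 − 5 = -47.936637
x = r cos θ + √(L² − h²) = 19.116622 + 166.225987 = 185.342610
dx/dθ = −r sin θ − h·r cos θ/√(L² − h²) (θ in radians; h = -47.936637) = 48.449532

x = 185.3426, dx/dθ = 48.4495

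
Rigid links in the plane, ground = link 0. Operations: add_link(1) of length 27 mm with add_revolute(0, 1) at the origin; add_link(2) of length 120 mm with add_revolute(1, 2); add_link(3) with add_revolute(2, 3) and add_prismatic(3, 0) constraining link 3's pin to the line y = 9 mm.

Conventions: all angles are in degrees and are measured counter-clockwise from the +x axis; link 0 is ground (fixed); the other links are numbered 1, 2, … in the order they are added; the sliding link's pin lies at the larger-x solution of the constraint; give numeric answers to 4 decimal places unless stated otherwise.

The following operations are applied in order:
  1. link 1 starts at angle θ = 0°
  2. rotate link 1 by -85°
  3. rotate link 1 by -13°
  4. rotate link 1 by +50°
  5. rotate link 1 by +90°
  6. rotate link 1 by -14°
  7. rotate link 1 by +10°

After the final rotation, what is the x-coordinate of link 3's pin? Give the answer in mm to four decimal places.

geometry: r = 27 mm, L = 120 mm, e = 9 mm; θ starts at 0°
rotate link 1 by -85°: θ ← 0° -85° = -85°
rotate link 1 by -13°: θ ← -85° -13° = -98°
rotate link 1 by +50°: θ ← -98° +50° = -48°
rotate link 1 by +90°: θ ← -48° +90° = 42°
rotate link 1 by -14°: θ ← 42° -14° = 28°
rotate link 1 by +10°: θ ← 28° +10° = 38°
crank pin P = (r cos θ, r sin θ) = (21.276290, 16.622860)
h = r sin θ − e = 16.622860 − 9 = 7.622860
x = r cos θ + √(L² − h²) = 21.276290 + 119.757639 = 141.033929

141.0339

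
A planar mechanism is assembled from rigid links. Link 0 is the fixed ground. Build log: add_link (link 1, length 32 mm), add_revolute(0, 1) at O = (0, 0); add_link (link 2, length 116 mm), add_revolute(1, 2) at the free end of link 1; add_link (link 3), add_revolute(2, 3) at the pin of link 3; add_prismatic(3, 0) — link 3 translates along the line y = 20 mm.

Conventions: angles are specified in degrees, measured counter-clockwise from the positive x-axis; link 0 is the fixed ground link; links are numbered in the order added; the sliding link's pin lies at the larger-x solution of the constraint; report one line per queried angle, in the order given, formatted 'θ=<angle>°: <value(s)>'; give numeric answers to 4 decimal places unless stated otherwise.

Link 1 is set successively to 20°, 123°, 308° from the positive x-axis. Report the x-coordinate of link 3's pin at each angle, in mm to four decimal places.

geometry: r = 32 mm, L = 116 mm, e = 20 mm
θ=20°: crank pin P = (r cos θ, r sin θ) = (30.070164, 10.944645)
θ=20°: h = r sin θ − e = 10.944645 − 20 = -9.055355
θ=20°: x = r cos θ + √(L² − h²) = 30.070164 + 115.646014 = 145.716178
θ=123°: crank pin P = (r cos θ, r sin θ) = (-17.428449, 26.837458)
θ=123°: h = r sin θ − e = 26.837458 − 20 = 6.837458
θ=123°: x = r cos θ + √(L² − h²) = -17.428449 + 115.798312 = 98.369863
θ=308°: crank pin P = (r cos θ, r sin θ) = (19.701167, -25.216344)
θ=308°: h = r sin θ − e = -25.216344 − 20 = -45.216344
θ=308°: x = r cos θ + √(L² − h²) = 19.701167 + 106.824539 = 126.525707

θ=20°: 145.7162
θ=123°: 98.3699
θ=308°: 126.5257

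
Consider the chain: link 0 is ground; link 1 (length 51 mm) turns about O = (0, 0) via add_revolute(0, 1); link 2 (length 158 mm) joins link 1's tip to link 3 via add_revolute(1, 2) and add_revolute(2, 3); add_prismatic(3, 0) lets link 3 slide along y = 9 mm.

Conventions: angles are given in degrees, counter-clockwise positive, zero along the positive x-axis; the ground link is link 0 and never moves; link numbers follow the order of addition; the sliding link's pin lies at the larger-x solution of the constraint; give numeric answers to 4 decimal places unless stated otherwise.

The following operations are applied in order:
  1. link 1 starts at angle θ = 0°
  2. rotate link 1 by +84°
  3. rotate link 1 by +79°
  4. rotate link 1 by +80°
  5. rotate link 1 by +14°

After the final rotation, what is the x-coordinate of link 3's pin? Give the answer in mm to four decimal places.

geometry: r = 51 mm, L = 158 mm, e = 9 mm; θ starts at 0°
rotate link 1 by +84°: θ ← 0° +84° = 84°
rotate link 1 by +79°: θ ← 84° +79° = 163°
rotate link 1 by +80°: θ ← 163° +80° = 243°
rotate link 1 by +14°: θ ← 243° +14° = 257°
crank pin P = (r cos θ, r sin θ) = (-11.472504, -49.692873)
h = r sin θ − e = -49.692873 − 9 = -58.692873
x = r cos θ + √(L² − h²) = -11.472504 + 146.694058 = 135.221554

135.2216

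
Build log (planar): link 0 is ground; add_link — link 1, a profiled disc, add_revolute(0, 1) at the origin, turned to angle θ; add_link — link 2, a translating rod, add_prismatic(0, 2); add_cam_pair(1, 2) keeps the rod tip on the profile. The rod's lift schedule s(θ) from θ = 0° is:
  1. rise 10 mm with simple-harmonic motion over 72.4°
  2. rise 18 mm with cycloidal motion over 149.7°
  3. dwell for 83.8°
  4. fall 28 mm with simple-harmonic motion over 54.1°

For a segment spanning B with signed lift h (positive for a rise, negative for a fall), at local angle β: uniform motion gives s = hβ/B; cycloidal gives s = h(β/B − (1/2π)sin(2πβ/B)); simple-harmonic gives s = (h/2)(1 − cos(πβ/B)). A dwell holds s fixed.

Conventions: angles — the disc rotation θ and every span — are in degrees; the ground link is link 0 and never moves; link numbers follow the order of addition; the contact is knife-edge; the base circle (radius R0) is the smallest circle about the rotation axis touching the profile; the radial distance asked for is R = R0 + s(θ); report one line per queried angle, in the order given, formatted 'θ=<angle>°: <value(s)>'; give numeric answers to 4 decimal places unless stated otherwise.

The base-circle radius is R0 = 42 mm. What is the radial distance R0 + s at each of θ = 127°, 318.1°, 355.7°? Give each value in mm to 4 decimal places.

seg 1 [0°–72.4°] simple-harmonic, h=10: full span → s += 10 → s = 10.0000
seg 2 [72.4°–222.1°] cycloidal, h=18: θ=127° here. β=54.6, B=149.7. 18·(0.3647 − sin(2π·0.3647)/(2π)) = 4.4130 → s = 14.4130
seg 2 [72.4°–222.1°] cycloidal, h=18: full span → s += 18 → s = 28.0000
seg 3 [222.1°–305.9°] dwell: s stays 28.0000
seg 4 [305.9°–360°] simple-harmonic, h=-28: θ=318.1° here. β=12.2, B=54.1. -28/2·(1 − cos(π·0.2255)) = -3.3688 → s = 24.6312
seg 4 [305.9°–360°] simple-harmonic, h=-28: θ=355.7° here. β=49.8, B=54.1. -28/2·(1 − cos(π·0.9205)) = -27.5658 → s = 0.4342
θ=127°: R = R0 + s = 42 + 14.4130 = 56.4130
θ=318.1°: R = R0 + s = 42 + 24.6312 = 66.6312
θ=355.7°: R = R0 + s = 42 + 0.4342 = 42.4342

θ=127°: 56.4130
θ=318.1°: 66.6312
θ=355.7°: 42.4342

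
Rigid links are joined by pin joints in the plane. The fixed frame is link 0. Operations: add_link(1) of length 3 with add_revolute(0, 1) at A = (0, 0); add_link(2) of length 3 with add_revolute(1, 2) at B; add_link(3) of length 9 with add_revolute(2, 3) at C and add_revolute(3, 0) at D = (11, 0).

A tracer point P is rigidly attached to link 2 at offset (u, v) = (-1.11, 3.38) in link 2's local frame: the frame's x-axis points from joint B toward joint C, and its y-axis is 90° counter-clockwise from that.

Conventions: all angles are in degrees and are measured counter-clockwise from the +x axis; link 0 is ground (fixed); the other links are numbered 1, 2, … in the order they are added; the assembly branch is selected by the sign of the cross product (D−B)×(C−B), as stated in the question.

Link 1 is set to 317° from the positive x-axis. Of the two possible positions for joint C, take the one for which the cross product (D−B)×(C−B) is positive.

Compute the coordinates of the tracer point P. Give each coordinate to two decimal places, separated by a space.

A=(0,0), D=(11.00,0)
B = A + 3.00·(cos317°, sin317°) = (2.1941, -2.0460)
|BD| = 9.0405
circle(B,3.00) ∩ circle(D,9.00): a=0.5382, h=2.9513
  candidates: C₊=(2.0503,0.9506) cross=26.682; C₋=(3.3862,-4.7990) cross=-26.682
  branch + wants cross > 0 → take C=(2.0503,0.9506) (cross=26.682)
ex = (C−B)/|BC| = (-0.0479,0.9989); ey = (-0.9989,-0.0479)
P = B + -1.11·ex + 3.38·ey = (-1.1289,-3.3166)

-1.13 -3.32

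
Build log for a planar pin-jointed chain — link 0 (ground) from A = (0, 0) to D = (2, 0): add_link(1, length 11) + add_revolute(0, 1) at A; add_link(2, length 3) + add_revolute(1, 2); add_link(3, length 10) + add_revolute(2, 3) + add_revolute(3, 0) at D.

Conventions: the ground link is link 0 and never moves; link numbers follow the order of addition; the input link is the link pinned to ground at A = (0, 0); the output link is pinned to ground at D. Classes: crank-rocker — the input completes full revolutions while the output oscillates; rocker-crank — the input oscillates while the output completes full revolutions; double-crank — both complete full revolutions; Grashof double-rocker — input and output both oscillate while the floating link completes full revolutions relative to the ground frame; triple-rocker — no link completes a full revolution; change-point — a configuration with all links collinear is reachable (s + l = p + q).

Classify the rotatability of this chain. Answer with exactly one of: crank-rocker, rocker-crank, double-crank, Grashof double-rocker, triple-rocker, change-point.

lengths: ground=2, input=11, coupler=3, output=10
sorted: s=2 (shortest), l=11 (longest), p+q=13
s + l = 13 vs p + q = 13
s + l = p + q → change-point (collinear configuration reachable)

change-point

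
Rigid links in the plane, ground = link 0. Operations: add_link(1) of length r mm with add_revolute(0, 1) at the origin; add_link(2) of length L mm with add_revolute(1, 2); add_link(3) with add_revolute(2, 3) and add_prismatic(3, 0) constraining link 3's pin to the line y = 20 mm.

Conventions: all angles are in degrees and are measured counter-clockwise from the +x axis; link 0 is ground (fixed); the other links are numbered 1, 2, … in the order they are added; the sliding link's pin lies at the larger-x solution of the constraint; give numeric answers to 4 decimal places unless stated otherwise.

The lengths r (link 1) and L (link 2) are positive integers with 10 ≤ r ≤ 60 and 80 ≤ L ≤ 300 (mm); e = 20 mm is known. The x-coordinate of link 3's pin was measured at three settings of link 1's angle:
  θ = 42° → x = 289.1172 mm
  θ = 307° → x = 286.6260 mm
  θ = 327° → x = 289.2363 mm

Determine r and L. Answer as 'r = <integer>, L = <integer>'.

constraint per measurement: (x − r cos θ)² + (r sin θ − e)² = L²
subtracting the θ₁ and θ₂ equations cancels the r² and L² terms:
r = (x₁² − x₂²) / (2[(x₁cos θ₁ + e sin θ₁) − (x₂cos θ₂ + e sin θ₂)]) = 9.9999 → r = 10
L² = (x₁ − r cos θ₁)² + (r sin θ₁ − e)² = 79523.9841 → L = 282.0000 → L = 282
check at θ₃=327°: x = 289.2363 (printed 289.2363) ✓

r = 10, L = 282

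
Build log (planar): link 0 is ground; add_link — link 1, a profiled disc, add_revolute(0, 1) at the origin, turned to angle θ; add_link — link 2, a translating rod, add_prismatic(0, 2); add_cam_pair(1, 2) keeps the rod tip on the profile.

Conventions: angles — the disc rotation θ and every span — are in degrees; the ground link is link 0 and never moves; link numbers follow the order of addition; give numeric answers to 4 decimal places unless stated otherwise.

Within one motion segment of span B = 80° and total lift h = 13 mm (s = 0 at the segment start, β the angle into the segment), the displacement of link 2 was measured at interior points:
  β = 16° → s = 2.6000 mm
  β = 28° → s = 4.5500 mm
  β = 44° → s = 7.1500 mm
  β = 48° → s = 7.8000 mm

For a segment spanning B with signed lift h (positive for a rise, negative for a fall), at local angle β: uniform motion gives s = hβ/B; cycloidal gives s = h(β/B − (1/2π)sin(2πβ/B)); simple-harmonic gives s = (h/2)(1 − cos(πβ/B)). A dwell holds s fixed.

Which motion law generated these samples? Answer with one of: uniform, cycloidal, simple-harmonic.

candidates at β/B = r: uniform s = h·r (linear in β); cycloidal s = h·(r − sin(2πr)/(2π)); simple-harmonic s = (h/2)(1 − cos(πr))
β=16°: printed 2.6000 | uniform 2.6000, cycloidal 0.6323, simple-harmonic 1.2414
β=28°: printed 4.5500 | uniform 4.5500, cycloidal 2.8761, simple-harmonic 3.5491
β=44°: printed 7.1500 | uniform 7.1500, cycloidal 7.7894, simple-harmonic 7.5168
β=48°: printed 7.8000 | uniform 7.8000, cycloidal 9.0161, simple-harmonic 8.5086
only one law matches every sample → uniform

uniform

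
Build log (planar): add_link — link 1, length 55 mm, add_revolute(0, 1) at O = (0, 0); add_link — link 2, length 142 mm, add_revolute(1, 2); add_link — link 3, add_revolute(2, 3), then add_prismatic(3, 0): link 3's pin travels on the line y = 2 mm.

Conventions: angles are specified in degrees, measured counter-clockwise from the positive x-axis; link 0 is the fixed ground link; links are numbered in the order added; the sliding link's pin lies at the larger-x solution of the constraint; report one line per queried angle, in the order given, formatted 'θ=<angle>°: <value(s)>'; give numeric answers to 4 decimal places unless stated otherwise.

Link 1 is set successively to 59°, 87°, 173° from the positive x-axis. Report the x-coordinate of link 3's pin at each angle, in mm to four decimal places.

geometry: r = 55 mm, L = 142 mm, e = 2 mm
θ=59°: crank pin P = (r cos θ, r sin θ) = (28.327094, 47.144202)
θ=59°: h = r sin θ − e = 47.144202 − 2 = 45.144202
θ=59°: x = r cos θ + √(L² − h²) = 28.327094 + 134.632838 = 162.959932
θ=87°: crank pin P = (r cos θ, r sin θ) = (2.878478, 54.924624)
θ=87°: h = r sin θ − e = 54.924624 − 2 = 52.924624
θ=87°: x = r cos θ + √(L² − h²) = 2.878478 + 131.768677 = 134.647154
θ=173°: crank pin P = (r cos θ, r sin θ) = (-54.590038, 6.702814)
θ=173°: h = r sin θ − e = 6.702814 − 2 = 4.702814
θ=173°: x = r cos θ + √(L² − h²) = -54.590038 + 141.922104 = 87.332065

θ=59°: 162.9599
θ=87°: 134.6472
θ=173°: 87.3321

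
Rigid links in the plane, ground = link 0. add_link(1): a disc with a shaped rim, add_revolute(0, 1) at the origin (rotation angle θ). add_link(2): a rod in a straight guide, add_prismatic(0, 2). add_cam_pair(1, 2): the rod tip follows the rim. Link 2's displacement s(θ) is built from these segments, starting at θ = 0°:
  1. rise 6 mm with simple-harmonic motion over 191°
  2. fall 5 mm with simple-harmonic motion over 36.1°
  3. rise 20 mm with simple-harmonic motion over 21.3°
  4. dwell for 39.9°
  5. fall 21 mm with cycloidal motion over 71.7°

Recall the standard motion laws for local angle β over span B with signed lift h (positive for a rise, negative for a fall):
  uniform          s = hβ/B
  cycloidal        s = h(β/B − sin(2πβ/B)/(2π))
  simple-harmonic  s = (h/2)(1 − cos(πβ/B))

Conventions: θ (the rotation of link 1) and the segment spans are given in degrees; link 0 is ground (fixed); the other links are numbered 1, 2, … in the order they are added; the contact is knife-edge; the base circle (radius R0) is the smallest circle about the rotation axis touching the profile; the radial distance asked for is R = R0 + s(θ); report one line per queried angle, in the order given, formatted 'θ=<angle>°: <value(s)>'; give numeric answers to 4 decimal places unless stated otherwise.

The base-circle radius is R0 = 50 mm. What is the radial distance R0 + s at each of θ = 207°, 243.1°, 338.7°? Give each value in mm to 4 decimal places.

segment 1 (0° to 191°, simple-harmonic, h = 6) is passed completely: s = 0.0000 + (6) = 6.0000
θ = 207° falls in segment 2 (191° to 227.1°, simple-harmonic, h = -5): β = 207 − 191 = 16°, B = 36.1°; Δs = -5/2·(1 − cos(π·0.4432)) = -2.0564; s = 6.0000 − 2.0564 = 3.9436
segment 2 (191° to 227.1°, simple-harmonic, h = -5) is passed completely: s = 6.0000 + (-5) = 1.0000
θ = 243.1° falls in segment 3 (227.1° to 248.4°, simple-harmonic, h = 20): β = 243.1 − 227.1 = 16°, B = 21.3°; Δs = 20/2·(1 − cos(π·0.7512)) = 17.0971; s = 1.0000 + 17.0971 = 18.0971
segment 3 (227.1° to 248.4°, simple-harmonic, h = 20) is passed completely: s = 1.0000 + (20) = 21.0000
segment 4 (248.4° to 288.3°, dwell): s unchanged at 21.0000
θ = 338.7° falls in segment 5 (288.3° to 360°, cycloidal, h = -21): β = 338.7 − 288.3 = 50.4°, B = 71.7°; Δs = -21·(0.7029 − sin(2π·0.7029)/(2π)) = -17.9586; s = 21.0000 − 17.9586 = 3.0414
θ=207°: R = R0 + s = 50 + 3.9436 = 53.9436
θ=243.1°: R = R0 + s = 50 + 18.0971 = 68.0971
θ=338.7°: R = R0 + s = 50 + 3.0414 = 53.0414

θ=207°: 53.9436
θ=243.1°: 68.0971
θ=338.7°: 53.0414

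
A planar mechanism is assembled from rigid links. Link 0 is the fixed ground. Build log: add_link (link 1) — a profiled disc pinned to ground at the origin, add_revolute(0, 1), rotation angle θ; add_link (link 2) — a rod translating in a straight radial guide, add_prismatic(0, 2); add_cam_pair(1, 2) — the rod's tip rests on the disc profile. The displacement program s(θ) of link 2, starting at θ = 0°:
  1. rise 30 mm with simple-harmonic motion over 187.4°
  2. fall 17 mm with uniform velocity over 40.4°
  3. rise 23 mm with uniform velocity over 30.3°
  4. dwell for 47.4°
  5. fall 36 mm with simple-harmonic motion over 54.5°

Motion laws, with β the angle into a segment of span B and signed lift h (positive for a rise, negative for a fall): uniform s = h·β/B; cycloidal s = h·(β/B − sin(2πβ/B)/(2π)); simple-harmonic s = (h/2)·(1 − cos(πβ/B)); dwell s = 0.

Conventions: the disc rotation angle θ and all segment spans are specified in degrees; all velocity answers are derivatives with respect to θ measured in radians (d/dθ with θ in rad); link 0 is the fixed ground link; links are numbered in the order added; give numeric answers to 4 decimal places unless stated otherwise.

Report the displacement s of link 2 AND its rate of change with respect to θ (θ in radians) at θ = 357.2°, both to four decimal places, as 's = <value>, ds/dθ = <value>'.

seg 1 [0°–187.4°] simple-harmonic, h=30: full span → s += 30 → s = 30.0000
seg 2 [187.4°–227.8°] uniform, h=-17: full span → s += -17 → s = 13.0000
seg 3 [227.8°–258.1°] uniform, h=23: full span → s += 23 → s = 36.0000
seg 4 [258.1°–305.5°] dwell: s stays 36.0000
seg 5 [305.5°–360°] simple-harmonic, h=-36: θ=357.2° here. β=51.7, B=54.5. -36/2·(1 − cos(π·0.9486)) = -35.7661 → s = 0.2339
velocity in seg [305.5°–360°] (simple-harmonic), θ in radians: β = 51.7° = 0.9023 rad, B = 54.5° = 0.9512 rad; ds/dθ = (πh/(2B)) sin(πβ/B) = (π·(-36)/(2·0.9512)) sin(π·0.9486) = -9.553723 mm/rad

s = 0.2339, ds/dθ = -9.5537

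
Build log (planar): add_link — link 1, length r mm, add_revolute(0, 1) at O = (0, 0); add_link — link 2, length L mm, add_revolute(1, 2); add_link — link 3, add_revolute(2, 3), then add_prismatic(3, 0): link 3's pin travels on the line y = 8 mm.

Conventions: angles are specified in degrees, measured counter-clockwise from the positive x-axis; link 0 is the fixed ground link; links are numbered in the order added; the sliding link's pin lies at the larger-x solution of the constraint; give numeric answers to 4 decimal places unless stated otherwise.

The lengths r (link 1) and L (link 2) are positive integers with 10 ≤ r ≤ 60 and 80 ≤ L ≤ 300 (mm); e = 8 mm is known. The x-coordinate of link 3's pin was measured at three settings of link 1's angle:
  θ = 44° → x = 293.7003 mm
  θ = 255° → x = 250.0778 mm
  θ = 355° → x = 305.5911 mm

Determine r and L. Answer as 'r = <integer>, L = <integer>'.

constraint per measurement: (x − r cos θ)² + (r sin θ − e)² = L²
subtracting the θ₁ and θ₂ equations cancels the r² and L² terms:
r = (x₁² − x₂²) / (2[(x₁cos θ₁ + e sin θ₁) − (x₂cos θ₂ + e sin θ₂)]) = 41.0000 → r = 41
L² = (x₁ − r cos θ₁)² + (r sin θ₁ − e)² = 70225.0045 → L = 265.0000 → L = 265
check at θ₃=355°: x = 305.5911 (printed 305.5911) ✓

r = 41, L = 265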